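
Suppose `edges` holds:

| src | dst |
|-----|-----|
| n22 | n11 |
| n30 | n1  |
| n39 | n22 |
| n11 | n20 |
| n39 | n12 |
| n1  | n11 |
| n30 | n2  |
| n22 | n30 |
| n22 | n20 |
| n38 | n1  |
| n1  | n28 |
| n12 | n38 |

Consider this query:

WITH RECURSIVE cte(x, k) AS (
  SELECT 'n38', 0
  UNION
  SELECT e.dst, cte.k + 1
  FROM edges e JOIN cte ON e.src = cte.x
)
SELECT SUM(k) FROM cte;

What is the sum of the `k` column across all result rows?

Base: (n38, k=0).
Iteration 1: edges from {n38} -> (n1, k=1).
Iteration 2: edges from {n1} -> (n11, k=2), (n28, k=2).
Iteration 3: edges from {n11,n28} -> (n20, k=3).
Iteration 4: no outgoing edges from {n20}; recursion stops.
SUM(k) = 0 + 1 + 2 + 2 + 3 = 8.

8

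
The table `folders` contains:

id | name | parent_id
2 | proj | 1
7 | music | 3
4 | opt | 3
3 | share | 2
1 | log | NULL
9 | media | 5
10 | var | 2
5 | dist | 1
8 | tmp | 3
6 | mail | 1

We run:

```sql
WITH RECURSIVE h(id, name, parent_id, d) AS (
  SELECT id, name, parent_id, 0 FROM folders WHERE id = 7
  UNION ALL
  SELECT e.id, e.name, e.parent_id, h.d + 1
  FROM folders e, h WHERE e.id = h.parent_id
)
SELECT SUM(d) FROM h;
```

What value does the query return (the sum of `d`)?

6

Base: id=7 (music), parent_id=3, d 0.
Iteration 1: join on id=3 -> share (id 3, parent_id=2, d 1).
Iteration 2: join on id=2 -> proj (id 2, parent_id=1, d 2).
Iteration 3: join on id=1 -> log (id 1, parent_id=NULL, d 3).
Iteration 4: parent_id is NULL; no match; recursion stops.
SUM(d) = 0 + 1 + 2 + 3 = 6.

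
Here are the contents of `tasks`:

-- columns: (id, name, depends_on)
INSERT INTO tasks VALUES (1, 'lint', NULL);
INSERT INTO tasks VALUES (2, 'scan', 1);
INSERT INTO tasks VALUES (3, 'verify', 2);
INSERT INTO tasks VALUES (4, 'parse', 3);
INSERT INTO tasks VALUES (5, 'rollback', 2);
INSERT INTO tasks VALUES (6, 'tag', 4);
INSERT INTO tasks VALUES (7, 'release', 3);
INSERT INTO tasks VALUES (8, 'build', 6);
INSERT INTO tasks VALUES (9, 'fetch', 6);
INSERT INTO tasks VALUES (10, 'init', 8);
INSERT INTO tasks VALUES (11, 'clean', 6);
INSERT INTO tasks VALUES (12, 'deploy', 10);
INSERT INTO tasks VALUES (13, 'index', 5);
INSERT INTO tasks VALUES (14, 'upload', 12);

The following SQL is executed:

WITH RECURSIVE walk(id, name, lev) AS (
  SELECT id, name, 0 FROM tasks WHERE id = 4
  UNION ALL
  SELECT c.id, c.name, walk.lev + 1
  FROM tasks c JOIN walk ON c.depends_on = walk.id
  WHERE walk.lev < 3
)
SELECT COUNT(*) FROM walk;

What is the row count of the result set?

Base: id=4 (parse) at lev 0.
Iteration 1: rows with depends_on in {4} -> tag (id 6, lev 1).
Iteration 2: rows with depends_on in {6} -> build (id 8, lev 2), fetch (id 9, lev 2), clean (id 11, lev 2).
Iteration 3: rows with depends_on in {8,9,11} -> init (id 10, lev 3).
Iteration 4: lev < 3 fails for all current rows; recursion stops.
Total rows emitted: 6.

6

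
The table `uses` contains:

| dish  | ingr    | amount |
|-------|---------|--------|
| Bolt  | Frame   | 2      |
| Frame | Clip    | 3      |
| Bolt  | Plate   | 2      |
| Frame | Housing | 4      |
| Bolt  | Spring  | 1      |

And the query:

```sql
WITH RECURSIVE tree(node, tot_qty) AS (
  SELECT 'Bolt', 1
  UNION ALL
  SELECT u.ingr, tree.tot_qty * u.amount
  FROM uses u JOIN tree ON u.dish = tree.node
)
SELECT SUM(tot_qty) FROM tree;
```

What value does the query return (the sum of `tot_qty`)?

Base: (Bolt, tot_qty=1).
Iteration 1: components of {Bolt} -> Frame = 1*2 = 2, Plate = 1*2 = 2, Spring = 1*1 = 1.
Iteration 2: components of {Frame,Plate,Spring} -> Clip = 2*3 = 6, Housing = 2*4 = 8.
Iteration 3: no further components; recursion stops.
SUM(tot_qty) = 1 + 2 + 2 + 1 + 6 + 8 = 20.

20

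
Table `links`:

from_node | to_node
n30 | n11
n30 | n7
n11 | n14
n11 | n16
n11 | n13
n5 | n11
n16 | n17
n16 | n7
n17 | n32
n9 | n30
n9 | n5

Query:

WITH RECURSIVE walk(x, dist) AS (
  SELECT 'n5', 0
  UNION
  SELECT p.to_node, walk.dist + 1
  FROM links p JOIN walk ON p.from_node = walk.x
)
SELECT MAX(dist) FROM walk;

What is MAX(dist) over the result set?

Base: (n5, dist=0).
Iteration 1: edges from {n5} -> (n11, dist=1).
Iteration 2: edges from {n11} -> (n13, dist=2), (n14, dist=2), (n16, dist=2).
Iteration 3: edges from {n13,n14,n16} -> (n17, dist=3), (n7, dist=3).
Iteration 4: edges from {n17,n7} -> (n32, dist=4).
Iteration 5: no outgoing edges from {n32}; recursion stops.
dist values: 0, 1, 2, 2, 2, 3, 3, 4; the maximum is 4.

4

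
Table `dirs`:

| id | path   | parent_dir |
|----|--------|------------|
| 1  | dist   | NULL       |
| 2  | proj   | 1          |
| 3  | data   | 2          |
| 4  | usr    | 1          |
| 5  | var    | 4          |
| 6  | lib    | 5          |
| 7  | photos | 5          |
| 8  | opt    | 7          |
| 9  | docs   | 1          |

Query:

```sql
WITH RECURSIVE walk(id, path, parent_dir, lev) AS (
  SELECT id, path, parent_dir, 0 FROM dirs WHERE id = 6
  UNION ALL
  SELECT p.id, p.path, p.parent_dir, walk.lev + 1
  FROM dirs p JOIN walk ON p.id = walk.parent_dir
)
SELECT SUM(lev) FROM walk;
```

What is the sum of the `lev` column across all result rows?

6

Base: id=6 (lib), parent_dir=5, lev 0.
Iteration 1: join on id=5 -> var (id 5, parent_dir=4, lev 1).
Iteration 2: join on id=4 -> usr (id 4, parent_dir=1, lev 2).
Iteration 3: join on id=1 -> dist (id 1, parent_dir=NULL, lev 3).
Iteration 4: parent_dir is NULL; no match; recursion stops.
SUM(lev) = 0 + 1 + 2 + 3 = 6.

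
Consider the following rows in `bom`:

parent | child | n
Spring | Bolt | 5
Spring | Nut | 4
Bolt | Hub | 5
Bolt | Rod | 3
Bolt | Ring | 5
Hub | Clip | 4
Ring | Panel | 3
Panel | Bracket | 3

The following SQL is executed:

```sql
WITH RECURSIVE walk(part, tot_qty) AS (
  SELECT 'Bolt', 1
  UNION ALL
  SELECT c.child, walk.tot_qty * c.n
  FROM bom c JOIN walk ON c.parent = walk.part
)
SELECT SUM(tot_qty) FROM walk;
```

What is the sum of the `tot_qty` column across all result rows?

94

Base: (Bolt, tot_qty=1).
Iteration 1: components of {Bolt} -> Hub = 1*5 = 5, Ring = 1*5 = 5, Rod = 1*3 = 3.
Iteration 2: components of {Hub,Ring,Rod} -> Clip = 5*4 = 20, Panel = 5*3 = 15.
Iteration 3: components of {Clip,Panel} -> Bracket = 15*3 = 45.
Iteration 4: no further components; recursion stops.
SUM(tot_qty) = 1 + 5 + 3 + 5 + 20 + 15 + 45 = 94.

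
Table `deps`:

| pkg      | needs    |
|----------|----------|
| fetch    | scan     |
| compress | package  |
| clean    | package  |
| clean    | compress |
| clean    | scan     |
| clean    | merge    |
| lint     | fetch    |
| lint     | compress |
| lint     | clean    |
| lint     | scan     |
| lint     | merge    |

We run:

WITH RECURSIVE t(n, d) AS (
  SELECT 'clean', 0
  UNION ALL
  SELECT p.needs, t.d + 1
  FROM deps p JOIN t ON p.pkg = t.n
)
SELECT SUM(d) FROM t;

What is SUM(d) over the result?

Base: (clean, d=0).
Iteration 1: edges from {clean} -> (compress, d=1), (merge, d=1), (package, d=1), (scan, d=1).
Iteration 2: edges from {compress,merge,package,scan} -> (package, d=2).
Iteration 3: no outgoing edges from {package}; recursion stops.
SUM(d) = 0 + 1 + 1 + 1 + 1 + 2 = 6.

6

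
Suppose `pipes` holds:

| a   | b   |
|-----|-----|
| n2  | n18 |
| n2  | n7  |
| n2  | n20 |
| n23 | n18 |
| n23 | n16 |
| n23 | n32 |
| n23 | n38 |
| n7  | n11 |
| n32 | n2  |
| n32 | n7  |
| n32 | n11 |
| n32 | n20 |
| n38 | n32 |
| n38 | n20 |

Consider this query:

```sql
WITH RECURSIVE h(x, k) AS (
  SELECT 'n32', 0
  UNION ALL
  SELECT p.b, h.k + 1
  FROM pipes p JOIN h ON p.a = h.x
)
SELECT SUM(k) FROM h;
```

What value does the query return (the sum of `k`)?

Base: (n32, k=0).
Iteration 1: edges from {n32} -> (n11, k=1), (n2, k=1), (n20, k=1), (n7, k=1).
Iteration 2: edges from {n11,n2,n20,n7} -> (n11, k=2), (n18, k=2), (n20, k=2), (n7, k=2).
Iteration 3: edges from {n11,n18,n20,n7} -> (n11, k=3).
Iteration 4: no outgoing edges from {n11}; recursion stops.
SUM(k) = 0 + 1 + 1 + 1 + 1 + 2 + 2 + 2 + 2 + 3 = 15.

15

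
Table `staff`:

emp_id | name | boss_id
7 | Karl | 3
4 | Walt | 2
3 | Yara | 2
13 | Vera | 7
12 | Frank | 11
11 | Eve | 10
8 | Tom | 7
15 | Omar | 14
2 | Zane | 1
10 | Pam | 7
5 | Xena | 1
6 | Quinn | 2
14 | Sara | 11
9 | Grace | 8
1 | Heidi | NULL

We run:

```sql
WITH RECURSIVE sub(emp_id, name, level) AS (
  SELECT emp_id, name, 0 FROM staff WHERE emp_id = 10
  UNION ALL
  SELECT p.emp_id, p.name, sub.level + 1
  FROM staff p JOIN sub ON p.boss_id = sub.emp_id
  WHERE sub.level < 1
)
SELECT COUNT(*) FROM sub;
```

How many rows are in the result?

2

Base: emp_id=10 (Pam) at level 0.
Iteration 1: rows with boss_id in {10} -> Eve (id 11, level 1).
Iteration 2: level < 1 fails for all current rows; recursion stops.
Total rows emitted: 2.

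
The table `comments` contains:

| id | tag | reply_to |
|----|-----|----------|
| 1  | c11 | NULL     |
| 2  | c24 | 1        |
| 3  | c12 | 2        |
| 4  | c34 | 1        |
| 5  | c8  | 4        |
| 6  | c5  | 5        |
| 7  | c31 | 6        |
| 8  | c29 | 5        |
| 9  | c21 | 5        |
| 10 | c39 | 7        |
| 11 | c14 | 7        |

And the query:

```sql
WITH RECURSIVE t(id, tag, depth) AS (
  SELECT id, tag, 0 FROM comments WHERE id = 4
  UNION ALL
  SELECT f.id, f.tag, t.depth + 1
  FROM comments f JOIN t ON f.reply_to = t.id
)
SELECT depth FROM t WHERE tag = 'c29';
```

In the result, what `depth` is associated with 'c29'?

Base: id=4 (c34) at depth 0.
Iteration 1: rows with reply_to in {4} -> c8 (id 5, depth 1).
Iteration 2: rows with reply_to in {5} -> c5 (id 6, depth 2), c29 (id 8, depth 2), c21 (id 9, depth 2).
Iteration 3: rows with reply_to in {6,8,9} -> c31 (id 7, depth 3).
Iteration 4: rows with reply_to in {7} -> c39 (id 10, depth 4), c14 (id 11, depth 4).
Iteration 5: no rows with reply_to in {10,11}; recursion stops.

2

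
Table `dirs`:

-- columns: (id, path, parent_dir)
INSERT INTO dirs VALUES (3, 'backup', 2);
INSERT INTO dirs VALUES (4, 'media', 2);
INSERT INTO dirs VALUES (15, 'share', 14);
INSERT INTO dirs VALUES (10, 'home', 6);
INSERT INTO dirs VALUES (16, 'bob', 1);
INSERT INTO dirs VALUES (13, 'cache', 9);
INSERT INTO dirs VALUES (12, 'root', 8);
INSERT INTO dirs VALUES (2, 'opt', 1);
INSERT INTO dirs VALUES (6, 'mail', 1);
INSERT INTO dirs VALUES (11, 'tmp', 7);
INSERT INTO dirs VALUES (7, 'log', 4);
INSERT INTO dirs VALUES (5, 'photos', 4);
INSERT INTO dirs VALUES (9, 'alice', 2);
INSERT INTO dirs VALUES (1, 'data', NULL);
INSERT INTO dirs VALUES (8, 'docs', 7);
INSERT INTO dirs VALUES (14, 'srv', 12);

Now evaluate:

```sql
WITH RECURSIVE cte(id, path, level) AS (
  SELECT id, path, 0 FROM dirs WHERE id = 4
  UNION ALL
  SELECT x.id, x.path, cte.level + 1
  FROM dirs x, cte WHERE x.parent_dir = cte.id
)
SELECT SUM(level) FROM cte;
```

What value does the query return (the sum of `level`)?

Base: id=4 (media) at level 0.
Iteration 1: rows with parent_dir in {4} -> photos (id 5, level 1), log (id 7, level 1).
Iteration 2: rows with parent_dir in {5,7} -> docs (id 8, level 2), tmp (id 11, level 2).
Iteration 3: rows with parent_dir in {8,11} -> root (id 12, level 3).
Iteration 4: rows with parent_dir in {12} -> srv (id 14, level 4).
Iteration 5: rows with parent_dir in {14} -> share (id 15, level 5).
Iteration 6: no rows with parent_dir in {15}; recursion stops.
SUM(level) = 0 + 1 + 1 + 2 + 2 + 3 + 4 + 5 = 18.

18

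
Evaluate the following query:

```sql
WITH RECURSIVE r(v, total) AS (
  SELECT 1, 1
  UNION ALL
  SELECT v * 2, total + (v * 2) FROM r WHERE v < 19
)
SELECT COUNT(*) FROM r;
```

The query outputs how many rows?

Base: v=1, total=1.
Iteration 1: 1 < 19 holds -> v = 1 * 2 = 2, total = 1 + 2 = 3.
Iteration 2: 2 < 19 holds -> v = 2 * 2 = 4, total = 3 + 4 = 7.
Iteration 3: 4 < 19 holds -> v = 4 * 2 = 8, total = 7 + 8 = 15.
Iteration 4: 8 < 19 holds -> v = 8 * 2 = 16, total = 15 + 16 = 31.
Iteration 5: 16 < 19 holds -> v = 16 * 2 = 32, total = 31 + 32 = 63.
Iteration 6: 32 < 19 fails; recursion stops.
Total rows emitted: 6.

6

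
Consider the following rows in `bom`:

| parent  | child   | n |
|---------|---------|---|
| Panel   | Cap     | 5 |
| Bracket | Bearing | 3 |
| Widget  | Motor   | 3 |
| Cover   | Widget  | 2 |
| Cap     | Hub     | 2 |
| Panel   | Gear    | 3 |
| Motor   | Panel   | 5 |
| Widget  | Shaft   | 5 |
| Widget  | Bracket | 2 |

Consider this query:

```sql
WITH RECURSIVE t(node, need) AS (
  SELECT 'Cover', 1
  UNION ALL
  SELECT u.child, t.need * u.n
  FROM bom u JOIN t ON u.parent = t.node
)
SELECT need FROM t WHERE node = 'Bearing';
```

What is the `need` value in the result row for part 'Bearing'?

12

Base: (Cover, need=1).
Iteration 1: components of {Cover} -> Widget = 1*2 = 2.
Iteration 2: components of {Widget} -> Bracket = 2*2 = 4, Motor = 2*3 = 6, Shaft = 2*5 = 10.
Iteration 3: components of {Bracket,Motor,Shaft} -> Bearing = 4*3 = 12, Panel = 6*5 = 30.
Iteration 4: components of {Bearing,Panel} -> Cap = 30*5 = 150, Gear = 30*3 = 90.
Iteration 5: components of {Cap,Gear} -> Hub = 150*2 = 300.
Iteration 6: no further components; recursion stops.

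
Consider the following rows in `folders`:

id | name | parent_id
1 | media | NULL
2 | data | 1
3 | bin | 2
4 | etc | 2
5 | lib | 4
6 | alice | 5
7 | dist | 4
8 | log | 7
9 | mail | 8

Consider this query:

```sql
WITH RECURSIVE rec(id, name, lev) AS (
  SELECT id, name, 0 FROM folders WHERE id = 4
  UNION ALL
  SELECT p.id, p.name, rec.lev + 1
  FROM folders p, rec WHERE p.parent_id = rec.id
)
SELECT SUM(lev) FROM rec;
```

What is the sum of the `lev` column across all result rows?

9

Base: id=4 (etc) at lev 0.
Iteration 1: rows with parent_id in {4} -> lib (id 5, lev 1), dist (id 7, lev 1).
Iteration 2: rows with parent_id in {5,7} -> alice (id 6, lev 2), log (id 8, lev 2).
Iteration 3: rows with parent_id in {6,8} -> mail (id 9, lev 3).
Iteration 4: no rows with parent_id in {9}; recursion stops.
SUM(lev) = 0 + 1 + 1 + 2 + 2 + 3 = 9.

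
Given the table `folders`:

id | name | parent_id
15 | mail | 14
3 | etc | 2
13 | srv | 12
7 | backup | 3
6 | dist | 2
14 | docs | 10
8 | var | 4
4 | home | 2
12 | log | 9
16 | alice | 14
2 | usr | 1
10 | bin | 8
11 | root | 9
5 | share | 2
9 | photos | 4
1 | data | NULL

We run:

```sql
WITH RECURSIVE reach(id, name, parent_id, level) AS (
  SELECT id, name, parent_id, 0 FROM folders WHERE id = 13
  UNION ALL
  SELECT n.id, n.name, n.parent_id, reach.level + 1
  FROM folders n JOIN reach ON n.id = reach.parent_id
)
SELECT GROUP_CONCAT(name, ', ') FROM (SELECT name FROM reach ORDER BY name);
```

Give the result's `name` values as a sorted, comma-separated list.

data, home, log, photos, srv, usr

Base: id=13 (srv), parent_id=12, level 0.
Iteration 1: join on id=12 -> log (id 12, parent_id=9, level 1).
Iteration 2: join on id=9 -> photos (id 9, parent_id=4, level 2).
Iteration 3: join on id=4 -> home (id 4, parent_id=2, level 3).
Iteration 4: join on id=2 -> usr (id 2, parent_id=1, level 4).
Iteration 5: join on id=1 -> data (id 1, parent_id=NULL, level 5).
Iteration 6: parent_id is NULL; no match; recursion stops.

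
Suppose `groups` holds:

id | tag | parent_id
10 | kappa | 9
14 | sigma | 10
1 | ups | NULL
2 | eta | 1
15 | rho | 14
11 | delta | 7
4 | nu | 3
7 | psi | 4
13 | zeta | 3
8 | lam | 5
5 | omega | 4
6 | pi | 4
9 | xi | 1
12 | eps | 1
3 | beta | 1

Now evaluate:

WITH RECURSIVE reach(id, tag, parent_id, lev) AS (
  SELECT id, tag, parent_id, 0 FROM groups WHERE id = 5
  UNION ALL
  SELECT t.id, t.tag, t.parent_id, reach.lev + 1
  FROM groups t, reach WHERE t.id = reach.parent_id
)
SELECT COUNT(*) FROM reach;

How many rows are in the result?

Base: id=5 (omega), parent_id=4, lev 0.
Iteration 1: join on id=4 -> nu (id 4, parent_id=3, lev 1).
Iteration 2: join on id=3 -> beta (id 3, parent_id=1, lev 2).
Iteration 3: join on id=1 -> ups (id 1, parent_id=NULL, lev 3).
Iteration 4: parent_id is NULL; no match; recursion stops.
Total rows emitted: 4.

4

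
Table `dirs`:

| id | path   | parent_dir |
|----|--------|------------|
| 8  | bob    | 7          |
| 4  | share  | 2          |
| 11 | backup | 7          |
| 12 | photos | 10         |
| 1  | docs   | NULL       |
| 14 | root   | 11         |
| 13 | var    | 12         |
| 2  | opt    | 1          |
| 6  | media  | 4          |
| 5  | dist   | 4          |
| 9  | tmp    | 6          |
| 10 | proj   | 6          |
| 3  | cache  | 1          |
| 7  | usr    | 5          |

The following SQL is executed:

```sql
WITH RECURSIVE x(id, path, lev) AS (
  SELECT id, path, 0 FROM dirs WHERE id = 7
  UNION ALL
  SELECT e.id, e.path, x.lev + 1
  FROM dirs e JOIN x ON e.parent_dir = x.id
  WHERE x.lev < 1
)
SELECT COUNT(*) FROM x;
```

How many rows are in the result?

Base: id=7 (usr) at lev 0.
Iteration 1: rows with parent_dir in {7} -> bob (id 8, lev 1), backup (id 11, lev 1).
Iteration 2: lev < 1 fails for all current rows; recursion stops.
Total rows emitted: 3.

3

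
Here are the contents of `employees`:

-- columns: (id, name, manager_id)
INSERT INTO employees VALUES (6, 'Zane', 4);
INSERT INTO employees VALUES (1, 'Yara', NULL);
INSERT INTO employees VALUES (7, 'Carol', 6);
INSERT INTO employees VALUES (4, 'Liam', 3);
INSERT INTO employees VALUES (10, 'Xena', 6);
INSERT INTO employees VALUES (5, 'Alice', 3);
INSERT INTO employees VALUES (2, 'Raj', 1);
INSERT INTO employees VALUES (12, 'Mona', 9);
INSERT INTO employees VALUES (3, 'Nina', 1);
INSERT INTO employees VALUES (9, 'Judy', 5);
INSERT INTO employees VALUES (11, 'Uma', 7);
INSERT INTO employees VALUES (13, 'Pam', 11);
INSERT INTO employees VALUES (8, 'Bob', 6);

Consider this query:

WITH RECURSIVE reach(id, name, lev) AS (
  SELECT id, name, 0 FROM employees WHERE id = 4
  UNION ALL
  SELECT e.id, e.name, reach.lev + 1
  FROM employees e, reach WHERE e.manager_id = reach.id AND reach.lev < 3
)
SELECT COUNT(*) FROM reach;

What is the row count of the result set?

6

Base: id=4 (Liam) at lev 0.
Iteration 1: rows with manager_id in {4} -> Zane (id 6, lev 1).
Iteration 2: rows with manager_id in {6} -> Carol (id 7, lev 2), Bob (id 8, lev 2), Xena (id 10, lev 2).
Iteration 3: rows with manager_id in {7,8,10} -> Uma (id 11, lev 3).
Iteration 4: lev < 3 fails for all current rows; recursion stops.
Total rows emitted: 6.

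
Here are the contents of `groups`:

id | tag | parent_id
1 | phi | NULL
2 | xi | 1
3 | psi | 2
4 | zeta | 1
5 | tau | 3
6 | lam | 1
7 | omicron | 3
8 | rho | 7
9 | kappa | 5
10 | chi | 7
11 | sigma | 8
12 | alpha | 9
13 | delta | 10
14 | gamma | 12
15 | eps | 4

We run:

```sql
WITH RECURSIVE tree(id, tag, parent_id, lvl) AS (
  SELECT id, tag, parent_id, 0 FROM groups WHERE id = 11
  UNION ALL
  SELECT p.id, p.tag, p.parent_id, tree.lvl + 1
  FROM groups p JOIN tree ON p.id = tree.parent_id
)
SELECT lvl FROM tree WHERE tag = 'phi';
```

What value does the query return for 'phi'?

Base: id=11 (sigma), parent_id=8, lvl 0.
Iteration 1: join on id=8 -> rho (id 8, parent_id=7, lvl 1).
Iteration 2: join on id=7 -> omicron (id 7, parent_id=3, lvl 2).
Iteration 3: join on id=3 -> psi (id 3, parent_id=2, lvl 3).
Iteration 4: join on id=2 -> xi (id 2, parent_id=1, lvl 4).
Iteration 5: join on id=1 -> phi (id 1, parent_id=NULL, lvl 5).
Iteration 6: parent_id is NULL; no match; recursion stops.

5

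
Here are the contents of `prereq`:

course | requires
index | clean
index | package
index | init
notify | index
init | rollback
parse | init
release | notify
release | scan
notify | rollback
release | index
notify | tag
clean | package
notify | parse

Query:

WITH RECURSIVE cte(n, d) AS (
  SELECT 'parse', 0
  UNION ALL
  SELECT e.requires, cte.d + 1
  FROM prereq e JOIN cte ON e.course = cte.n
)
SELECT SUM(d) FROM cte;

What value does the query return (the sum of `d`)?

Base: (parse, d=0).
Iteration 1: edges from {parse} -> (init, d=1).
Iteration 2: edges from {init} -> (rollback, d=2).
Iteration 3: no outgoing edges from {rollback}; recursion stops.
SUM(d) = 0 + 1 + 2 = 3.

3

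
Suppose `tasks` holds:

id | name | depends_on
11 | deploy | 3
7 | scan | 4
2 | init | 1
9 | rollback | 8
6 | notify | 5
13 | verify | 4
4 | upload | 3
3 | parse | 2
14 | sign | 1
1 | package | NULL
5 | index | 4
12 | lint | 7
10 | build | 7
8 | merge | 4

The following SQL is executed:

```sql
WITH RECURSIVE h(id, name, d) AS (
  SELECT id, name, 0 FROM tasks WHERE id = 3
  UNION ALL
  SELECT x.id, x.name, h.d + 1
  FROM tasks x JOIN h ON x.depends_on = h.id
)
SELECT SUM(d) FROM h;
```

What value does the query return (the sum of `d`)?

Base: id=3 (parse) at d 0.
Iteration 1: rows with depends_on in {3} -> upload (id 4, d 1), deploy (id 11, d 1).
Iteration 2: rows with depends_on in {4,11} -> index (id 5, d 2), scan (id 7, d 2), merge (id 8, d 2), verify (id 13, d 2).
Iteration 3: rows with depends_on in {5,7,8,13} -> notify (id 6, d 3), rollback (id 9, d 3), build (id 10, d 3), lint (id 12, d 3).
Iteration 4: no rows with depends_on in {6,9,10,12}; recursion stops.
SUM(d) = 0 + 1 + 1 + 2 + 2 + 2 + 2 + 3 + 3 + 3 + 3 = 22.

22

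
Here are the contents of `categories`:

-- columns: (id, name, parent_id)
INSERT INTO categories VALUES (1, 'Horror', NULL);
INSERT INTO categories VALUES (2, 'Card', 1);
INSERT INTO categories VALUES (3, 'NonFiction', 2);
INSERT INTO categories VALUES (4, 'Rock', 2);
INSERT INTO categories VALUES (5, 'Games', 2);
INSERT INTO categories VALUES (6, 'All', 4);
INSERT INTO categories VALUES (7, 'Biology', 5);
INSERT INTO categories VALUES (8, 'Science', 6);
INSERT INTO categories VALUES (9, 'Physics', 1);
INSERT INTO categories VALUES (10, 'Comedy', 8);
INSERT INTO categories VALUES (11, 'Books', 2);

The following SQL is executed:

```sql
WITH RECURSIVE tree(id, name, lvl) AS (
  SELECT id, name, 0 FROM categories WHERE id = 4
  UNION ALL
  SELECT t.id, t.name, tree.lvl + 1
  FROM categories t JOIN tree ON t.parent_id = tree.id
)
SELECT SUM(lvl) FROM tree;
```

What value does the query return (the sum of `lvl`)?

6

Base: id=4 (Rock) at lvl 0.
Iteration 1: rows with parent_id in {4} -> All (id 6, lvl 1).
Iteration 2: rows with parent_id in {6} -> Science (id 8, lvl 2).
Iteration 3: rows with parent_id in {8} -> Comedy (id 10, lvl 3).
Iteration 4: no rows with parent_id in {10}; recursion stops.
SUM(lvl) = 0 + 1 + 2 + 3 = 6.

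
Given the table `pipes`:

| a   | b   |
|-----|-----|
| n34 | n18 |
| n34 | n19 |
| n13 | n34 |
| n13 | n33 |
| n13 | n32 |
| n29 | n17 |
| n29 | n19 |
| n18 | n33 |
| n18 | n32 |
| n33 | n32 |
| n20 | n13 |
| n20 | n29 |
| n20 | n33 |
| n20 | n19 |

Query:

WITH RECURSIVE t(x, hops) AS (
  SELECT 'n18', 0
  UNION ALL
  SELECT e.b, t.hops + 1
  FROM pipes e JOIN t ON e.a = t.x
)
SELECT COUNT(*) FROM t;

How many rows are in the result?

4

Base: (n18, hops=0).
Iteration 1: edges from {n18} -> (n32, hops=1), (n33, hops=1).
Iteration 2: edges from {n32,n33} -> (n32, hops=2).
Iteration 3: no outgoing edges from {n32}; recursion stops.
Total rows emitted: 4.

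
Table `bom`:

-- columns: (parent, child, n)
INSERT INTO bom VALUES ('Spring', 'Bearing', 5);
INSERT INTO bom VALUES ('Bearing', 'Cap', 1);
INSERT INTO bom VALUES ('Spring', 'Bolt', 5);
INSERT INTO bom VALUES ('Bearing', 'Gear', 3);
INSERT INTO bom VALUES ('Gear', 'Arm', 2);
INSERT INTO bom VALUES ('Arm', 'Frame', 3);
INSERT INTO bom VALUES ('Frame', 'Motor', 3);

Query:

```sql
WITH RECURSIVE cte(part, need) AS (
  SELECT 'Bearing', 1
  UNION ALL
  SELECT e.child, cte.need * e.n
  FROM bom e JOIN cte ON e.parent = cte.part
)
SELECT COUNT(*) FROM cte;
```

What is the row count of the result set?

6

Base: (Bearing, need=1).
Iteration 1: components of {Bearing} -> Cap = 1*1 = 1, Gear = 1*3 = 3.
Iteration 2: components of {Cap,Gear} -> Arm = 3*2 = 6.
Iteration 3: components of {Arm} -> Frame = 6*3 = 18.
Iteration 4: components of {Frame} -> Motor = 18*3 = 54.
Iteration 5: no further components; recursion stops.
Total rows emitted: 6.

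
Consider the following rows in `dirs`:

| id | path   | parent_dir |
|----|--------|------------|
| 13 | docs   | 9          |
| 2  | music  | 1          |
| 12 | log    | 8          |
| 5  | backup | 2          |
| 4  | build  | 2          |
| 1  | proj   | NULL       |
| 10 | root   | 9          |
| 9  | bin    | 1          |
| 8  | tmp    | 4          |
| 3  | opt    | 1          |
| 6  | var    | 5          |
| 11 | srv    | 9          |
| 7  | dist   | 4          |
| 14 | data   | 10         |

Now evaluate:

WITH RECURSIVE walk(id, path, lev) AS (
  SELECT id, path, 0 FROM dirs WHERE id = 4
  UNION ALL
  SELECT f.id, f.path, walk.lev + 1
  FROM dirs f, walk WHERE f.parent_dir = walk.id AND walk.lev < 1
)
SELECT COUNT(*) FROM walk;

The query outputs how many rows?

3

Base: id=4 (build) at lev 0.
Iteration 1: rows with parent_dir in {4} -> dist (id 7, lev 1), tmp (id 8, lev 1).
Iteration 2: lev < 1 fails for all current rows; recursion stops.
Total rows emitted: 3.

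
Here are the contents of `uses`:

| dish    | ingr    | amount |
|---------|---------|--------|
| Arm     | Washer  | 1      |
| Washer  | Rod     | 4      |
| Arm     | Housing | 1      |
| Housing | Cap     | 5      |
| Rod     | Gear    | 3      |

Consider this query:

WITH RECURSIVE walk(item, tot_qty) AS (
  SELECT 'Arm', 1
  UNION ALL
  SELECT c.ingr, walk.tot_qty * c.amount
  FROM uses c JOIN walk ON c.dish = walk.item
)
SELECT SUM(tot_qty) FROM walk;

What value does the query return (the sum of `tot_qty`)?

24

Base: (Arm, tot_qty=1).
Iteration 1: components of {Arm} -> Housing = 1*1 = 1, Washer = 1*1 = 1.
Iteration 2: components of {Housing,Washer} -> Cap = 1*5 = 5, Rod = 1*4 = 4.
Iteration 3: components of {Cap,Rod} -> Gear = 4*3 = 12.
Iteration 4: no further components; recursion stops.
SUM(tot_qty) = 1 + 1 + 1 + 4 + 5 + 12 = 24.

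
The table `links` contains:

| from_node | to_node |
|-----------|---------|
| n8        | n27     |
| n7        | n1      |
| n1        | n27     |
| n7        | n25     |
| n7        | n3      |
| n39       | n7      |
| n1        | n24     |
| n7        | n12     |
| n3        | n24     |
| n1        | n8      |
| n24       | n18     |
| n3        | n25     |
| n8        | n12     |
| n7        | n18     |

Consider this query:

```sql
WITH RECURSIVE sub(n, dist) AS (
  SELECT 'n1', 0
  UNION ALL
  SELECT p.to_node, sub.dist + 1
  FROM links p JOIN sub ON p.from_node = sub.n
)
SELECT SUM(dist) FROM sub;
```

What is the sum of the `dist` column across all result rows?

9

Base: (n1, dist=0).
Iteration 1: edges from {n1} -> (n24, dist=1), (n27, dist=1), (n8, dist=1).
Iteration 2: edges from {n24,n27,n8} -> (n12, dist=2), (n18, dist=2), (n27, dist=2).
Iteration 3: no outgoing edges from {n12,n18,n27}; recursion stops.
SUM(dist) = 0 + 1 + 1 + 1 + 2 + 2 + 2 = 9.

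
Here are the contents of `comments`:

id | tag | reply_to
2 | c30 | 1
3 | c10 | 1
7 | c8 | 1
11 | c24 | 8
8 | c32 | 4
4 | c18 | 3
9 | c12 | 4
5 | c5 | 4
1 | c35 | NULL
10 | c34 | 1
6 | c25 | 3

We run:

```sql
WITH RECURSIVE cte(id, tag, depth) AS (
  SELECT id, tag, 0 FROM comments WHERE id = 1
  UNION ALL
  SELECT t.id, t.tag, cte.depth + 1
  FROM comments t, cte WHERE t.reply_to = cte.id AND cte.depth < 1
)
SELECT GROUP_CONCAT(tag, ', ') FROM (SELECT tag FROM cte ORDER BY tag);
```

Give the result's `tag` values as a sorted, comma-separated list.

c10, c30, c34, c35, c8

Base: id=1 (c35) at depth 0.
Iteration 1: rows with reply_to in {1} -> c30 (id 2, depth 1), c10 (id 3, depth 1), c8 (id 7, depth 1), c34 (id 10, depth 1).
Iteration 2: depth < 1 fails for all current rows; recursion stops.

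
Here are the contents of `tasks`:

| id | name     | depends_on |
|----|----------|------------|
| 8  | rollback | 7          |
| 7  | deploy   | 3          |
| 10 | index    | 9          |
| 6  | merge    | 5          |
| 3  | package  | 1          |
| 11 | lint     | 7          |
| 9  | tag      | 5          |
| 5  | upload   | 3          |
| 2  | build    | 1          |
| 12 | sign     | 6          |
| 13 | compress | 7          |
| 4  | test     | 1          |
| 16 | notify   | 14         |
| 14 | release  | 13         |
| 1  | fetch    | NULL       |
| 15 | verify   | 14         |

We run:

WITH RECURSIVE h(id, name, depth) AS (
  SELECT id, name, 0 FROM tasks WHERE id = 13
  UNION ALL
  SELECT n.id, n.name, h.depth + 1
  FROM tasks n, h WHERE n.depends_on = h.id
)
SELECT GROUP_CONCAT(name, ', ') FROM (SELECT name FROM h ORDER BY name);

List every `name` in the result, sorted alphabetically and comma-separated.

Base: id=13 (compress) at depth 0.
Iteration 1: rows with depends_on in {13} -> release (id 14, depth 1).
Iteration 2: rows with depends_on in {14} -> verify (id 15, depth 2), notify (id 16, depth 2).
Iteration 3: no rows with depends_on in {15,16}; recursion stops.

compress, notify, release, verify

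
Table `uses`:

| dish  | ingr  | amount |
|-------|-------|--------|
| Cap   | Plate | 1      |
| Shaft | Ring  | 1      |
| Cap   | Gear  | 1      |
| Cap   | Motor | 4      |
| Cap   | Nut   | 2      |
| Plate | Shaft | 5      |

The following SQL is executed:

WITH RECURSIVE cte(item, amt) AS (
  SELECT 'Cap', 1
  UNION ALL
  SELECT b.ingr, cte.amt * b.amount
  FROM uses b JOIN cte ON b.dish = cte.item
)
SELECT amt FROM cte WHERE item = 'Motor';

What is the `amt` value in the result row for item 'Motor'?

4

Base: (Cap, amt=1).
Iteration 1: components of {Cap} -> Gear = 1*1 = 1, Motor = 1*4 = 4, Nut = 1*2 = 2, Plate = 1*1 = 1.
Iteration 2: components of {Gear,Motor,Nut,Plate} -> Shaft = 1*5 = 5.
Iteration 3: components of {Shaft} -> Ring = 5*1 = 5.
Iteration 4: no further components; recursion stops.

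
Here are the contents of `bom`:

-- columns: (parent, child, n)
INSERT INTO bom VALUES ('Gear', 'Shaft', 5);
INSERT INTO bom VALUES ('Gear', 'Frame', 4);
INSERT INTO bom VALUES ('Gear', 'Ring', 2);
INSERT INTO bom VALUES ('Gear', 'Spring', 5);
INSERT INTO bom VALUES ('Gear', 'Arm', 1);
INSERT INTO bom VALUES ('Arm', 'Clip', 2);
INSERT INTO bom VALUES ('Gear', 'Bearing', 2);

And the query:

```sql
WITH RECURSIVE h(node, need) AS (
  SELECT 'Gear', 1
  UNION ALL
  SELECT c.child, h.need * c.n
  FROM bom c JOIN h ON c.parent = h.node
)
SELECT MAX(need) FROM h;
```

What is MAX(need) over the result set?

Base: (Gear, need=1).
Iteration 1: components of {Gear} -> Arm = 1*1 = 1, Bearing = 1*2 = 2, Frame = 1*4 = 4, Ring = 1*2 = 2, Shaft = 1*5 = 5, Spring = 1*5 = 5.
Iteration 2: components of {Arm,Bearing,Frame,Ring,Shaft,Spring} -> Clip = 1*2 = 2.
Iteration 3: no further components; recursion stops.
need values: 1, 5, 4, 2, 5, 1, 2, 2; the maximum is 5.

5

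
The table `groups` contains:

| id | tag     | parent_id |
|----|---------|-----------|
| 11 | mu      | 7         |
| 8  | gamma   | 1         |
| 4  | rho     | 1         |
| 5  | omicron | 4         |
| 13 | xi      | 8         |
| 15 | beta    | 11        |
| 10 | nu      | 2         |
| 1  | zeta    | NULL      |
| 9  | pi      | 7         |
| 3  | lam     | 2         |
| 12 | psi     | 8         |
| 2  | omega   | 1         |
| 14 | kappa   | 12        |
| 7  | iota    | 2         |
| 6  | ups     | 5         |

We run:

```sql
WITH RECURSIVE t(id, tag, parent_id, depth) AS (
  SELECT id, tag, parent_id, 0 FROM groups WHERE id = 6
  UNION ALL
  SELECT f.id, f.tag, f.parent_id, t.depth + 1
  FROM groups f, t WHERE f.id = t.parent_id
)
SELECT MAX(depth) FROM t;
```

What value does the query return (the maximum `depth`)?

3

Base: id=6 (ups), parent_id=5, depth 0.
Iteration 1: join on id=5 -> omicron (id 5, parent_id=4, depth 1).
Iteration 2: join on id=4 -> rho (id 4, parent_id=1, depth 2).
Iteration 3: join on id=1 -> zeta (id 1, parent_id=NULL, depth 3).
Iteration 4: parent_id is NULL; no match; recursion stops.
depth values: 0, 1, 2, 3; the maximum is 3.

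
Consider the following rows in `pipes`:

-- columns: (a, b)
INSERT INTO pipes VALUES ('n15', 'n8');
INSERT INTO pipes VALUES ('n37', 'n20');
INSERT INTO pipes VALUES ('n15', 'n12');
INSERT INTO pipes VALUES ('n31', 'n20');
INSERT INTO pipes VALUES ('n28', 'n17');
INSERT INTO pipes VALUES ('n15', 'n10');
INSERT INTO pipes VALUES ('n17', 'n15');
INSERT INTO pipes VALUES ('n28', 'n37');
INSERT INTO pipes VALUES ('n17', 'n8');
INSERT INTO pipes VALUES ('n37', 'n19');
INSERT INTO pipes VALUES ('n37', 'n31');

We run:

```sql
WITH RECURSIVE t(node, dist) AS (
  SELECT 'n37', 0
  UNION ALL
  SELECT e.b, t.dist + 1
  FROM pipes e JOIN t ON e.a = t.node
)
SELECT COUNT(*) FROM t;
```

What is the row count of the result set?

Base: (n37, dist=0).
Iteration 1: edges from {n37} -> (n19, dist=1), (n20, dist=1), (n31, dist=1).
Iteration 2: edges from {n19,n20,n31} -> (n20, dist=2).
Iteration 3: no outgoing edges from {n20}; recursion stops.
Total rows emitted: 5.

5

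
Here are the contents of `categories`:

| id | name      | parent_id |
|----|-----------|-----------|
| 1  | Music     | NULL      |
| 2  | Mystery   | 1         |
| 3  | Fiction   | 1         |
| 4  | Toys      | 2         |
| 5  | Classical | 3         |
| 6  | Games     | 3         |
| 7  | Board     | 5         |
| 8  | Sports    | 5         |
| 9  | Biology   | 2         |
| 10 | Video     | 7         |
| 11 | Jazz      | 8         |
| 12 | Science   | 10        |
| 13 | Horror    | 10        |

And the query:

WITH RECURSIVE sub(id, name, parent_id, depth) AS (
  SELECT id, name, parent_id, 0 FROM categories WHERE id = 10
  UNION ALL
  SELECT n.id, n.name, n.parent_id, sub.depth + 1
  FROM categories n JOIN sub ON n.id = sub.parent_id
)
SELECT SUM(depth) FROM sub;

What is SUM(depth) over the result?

10

Base: id=10 (Video), parent_id=7, depth 0.
Iteration 1: join on id=7 -> Board (id 7, parent_id=5, depth 1).
Iteration 2: join on id=5 -> Classical (id 5, parent_id=3, depth 2).
Iteration 3: join on id=3 -> Fiction (id 3, parent_id=1, depth 3).
Iteration 4: join on id=1 -> Music (id 1, parent_id=NULL, depth 4).
Iteration 5: parent_id is NULL; no match; recursion stops.
SUM(depth) = 0 + 1 + 2 + 3 + 4 = 10.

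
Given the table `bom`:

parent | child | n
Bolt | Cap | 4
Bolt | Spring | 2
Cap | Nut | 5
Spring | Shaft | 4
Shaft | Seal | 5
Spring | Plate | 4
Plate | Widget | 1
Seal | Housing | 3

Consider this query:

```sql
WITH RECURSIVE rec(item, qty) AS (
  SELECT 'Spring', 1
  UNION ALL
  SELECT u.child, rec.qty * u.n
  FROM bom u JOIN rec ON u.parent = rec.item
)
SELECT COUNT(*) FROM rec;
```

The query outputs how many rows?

Base: (Spring, qty=1).
Iteration 1: components of {Spring} -> Plate = 1*4 = 4, Shaft = 1*4 = 4.
Iteration 2: components of {Plate,Shaft} -> Seal = 4*5 = 20, Widget = 4*1 = 4.
Iteration 3: components of {Seal,Widget} -> Housing = 20*3 = 60.
Iteration 4: no further components; recursion stops.
Total rows emitted: 6.

6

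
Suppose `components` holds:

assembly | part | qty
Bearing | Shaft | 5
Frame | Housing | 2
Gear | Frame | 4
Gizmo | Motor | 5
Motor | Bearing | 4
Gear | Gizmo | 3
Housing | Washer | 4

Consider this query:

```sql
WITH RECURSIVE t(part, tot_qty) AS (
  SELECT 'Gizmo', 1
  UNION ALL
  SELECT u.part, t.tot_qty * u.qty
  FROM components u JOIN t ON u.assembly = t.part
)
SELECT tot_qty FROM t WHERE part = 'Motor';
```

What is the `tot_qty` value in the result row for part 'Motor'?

5

Base: (Gizmo, tot_qty=1).
Iteration 1: components of {Gizmo} -> Motor = 1*5 = 5.
Iteration 2: components of {Motor} -> Bearing = 5*4 = 20.
Iteration 3: components of {Bearing} -> Shaft = 20*5 = 100.
Iteration 4: no further components; recursion stops.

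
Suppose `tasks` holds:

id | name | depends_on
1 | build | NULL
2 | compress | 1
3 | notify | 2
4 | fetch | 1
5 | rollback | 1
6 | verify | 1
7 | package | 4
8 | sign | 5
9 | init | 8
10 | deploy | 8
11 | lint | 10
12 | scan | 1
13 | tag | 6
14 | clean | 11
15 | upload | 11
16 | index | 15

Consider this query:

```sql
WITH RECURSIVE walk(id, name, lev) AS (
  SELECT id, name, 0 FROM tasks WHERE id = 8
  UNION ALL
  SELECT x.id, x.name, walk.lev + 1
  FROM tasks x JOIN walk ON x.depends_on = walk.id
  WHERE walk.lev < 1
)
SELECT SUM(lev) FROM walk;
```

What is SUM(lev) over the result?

Base: id=8 (sign) at lev 0.
Iteration 1: rows with depends_on in {8} -> init (id 9, lev 1), deploy (id 10, lev 1).
Iteration 2: lev < 1 fails for all current rows; recursion stops.
SUM(lev) = 0 + 1 + 1 = 2.

2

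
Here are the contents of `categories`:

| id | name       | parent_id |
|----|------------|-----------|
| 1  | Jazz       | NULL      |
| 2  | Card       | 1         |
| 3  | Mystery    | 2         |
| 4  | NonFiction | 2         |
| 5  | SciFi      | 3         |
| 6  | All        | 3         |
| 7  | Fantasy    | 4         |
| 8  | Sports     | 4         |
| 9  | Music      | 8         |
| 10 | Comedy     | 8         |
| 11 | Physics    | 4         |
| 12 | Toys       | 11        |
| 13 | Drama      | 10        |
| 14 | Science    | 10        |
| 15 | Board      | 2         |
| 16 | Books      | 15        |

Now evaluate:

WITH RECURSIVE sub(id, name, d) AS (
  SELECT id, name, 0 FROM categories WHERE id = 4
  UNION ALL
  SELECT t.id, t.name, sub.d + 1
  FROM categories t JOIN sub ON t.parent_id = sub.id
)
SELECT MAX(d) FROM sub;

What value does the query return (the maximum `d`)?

Base: id=4 (NonFiction) at d 0.
Iteration 1: rows with parent_id in {4} -> Fantasy (id 7, d 1), Sports (id 8, d 1), Physics (id 11, d 1).
Iteration 2: rows with parent_id in {7,8,11} -> Music (id 9, d 2), Comedy (id 10, d 2), Toys (id 12, d 2).
Iteration 3: rows with parent_id in {9,10,12} -> Drama (id 13, d 3), Science (id 14, d 3).
Iteration 4: no rows with parent_id in {13,14}; recursion stops.
d values: 0, 1, 1, 1, 2, 2, 2, 3, 3; the maximum is 3.

3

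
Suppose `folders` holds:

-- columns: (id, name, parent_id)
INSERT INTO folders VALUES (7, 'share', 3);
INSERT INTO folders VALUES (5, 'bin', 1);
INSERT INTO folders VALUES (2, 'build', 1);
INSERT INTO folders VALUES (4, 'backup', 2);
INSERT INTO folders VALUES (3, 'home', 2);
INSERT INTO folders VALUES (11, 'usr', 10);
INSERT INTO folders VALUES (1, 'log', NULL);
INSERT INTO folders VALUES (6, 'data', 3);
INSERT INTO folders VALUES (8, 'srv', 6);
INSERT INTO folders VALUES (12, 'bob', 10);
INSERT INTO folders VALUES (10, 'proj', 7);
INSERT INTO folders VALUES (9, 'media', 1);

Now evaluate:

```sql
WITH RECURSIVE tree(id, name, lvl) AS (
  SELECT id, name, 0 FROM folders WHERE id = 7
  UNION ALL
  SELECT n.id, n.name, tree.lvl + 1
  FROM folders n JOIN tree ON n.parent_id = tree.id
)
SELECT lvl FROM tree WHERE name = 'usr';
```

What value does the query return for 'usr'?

2

Base: id=7 (share) at lvl 0.
Iteration 1: rows with parent_id in {7} -> proj (id 10, lvl 1).
Iteration 2: rows with parent_id in {10} -> usr (id 11, lvl 2), bob (id 12, lvl 2).
Iteration 3: no rows with parent_id in {11,12}; recursion stops.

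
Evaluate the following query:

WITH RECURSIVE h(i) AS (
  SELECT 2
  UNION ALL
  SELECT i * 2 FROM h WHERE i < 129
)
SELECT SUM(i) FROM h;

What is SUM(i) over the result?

510

Base: i=2.
Iteration 1: 2 < 129 holds -> i = 2 * 2 = 4.
Iteration 2: 4 < 129 holds -> i = 4 * 2 = 8.
Iteration 3: 8 < 129 holds -> i = 8 * 2 = 16.
Iteration 4: 16 < 129 holds -> i = 16 * 2 = 32.
Iteration 5: 32 < 129 holds -> i = 32 * 2 = 64.
Iteration 6: 64 < 129 holds -> i = 64 * 2 = 128.
Iteration 7: 128 < 129 holds -> i = 128 * 2 = 256.
Iteration 8: 256 < 129 fails; recursion stops.
SUM(i) = 2 + 4 + 8 + 16 + 32 + 64 + 128 + 256 = 510.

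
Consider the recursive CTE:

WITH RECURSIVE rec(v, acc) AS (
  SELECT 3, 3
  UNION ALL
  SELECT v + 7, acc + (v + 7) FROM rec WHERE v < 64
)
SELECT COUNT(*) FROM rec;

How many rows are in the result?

Base: v=3, acc=3.
Iteration 1: 3 < 64 holds -> v = 3 + 7 = 10, acc = 3 + 10 = 13.
Iteration 2: 10 < 64 holds -> v = 10 + 7 = 17, acc = 13 + 17 = 30.
Iteration 3: 17 < 64 holds -> v = 17 + 7 = 24, acc = 30 + 24 = 54.
Iteration 4: 24 < 64 holds -> v = 24 + 7 = 31, acc = 54 + 31 = 85.
Iteration 5: 31 < 64 holds -> v = 31 + 7 = 38, acc = 85 + 38 = 123.
Iteration 6: 38 < 64 holds -> v = 38 + 7 = 45, acc = 123 + 45 = 168.
Iteration 7: 45 < 64 holds -> v = 45 + 7 = 52, acc = 168 + 52 = 220.
Iteration 8: 52 < 64 holds -> v = 52 + 7 = 59, acc = 220 + 59 = 279.
Iteration 9: 59 < 64 holds -> v = 59 + 7 = 66, acc = 279 + 66 = 345.
Iteration 10: 66 < 64 fails; recursion stops.
Total rows emitted: 10.

10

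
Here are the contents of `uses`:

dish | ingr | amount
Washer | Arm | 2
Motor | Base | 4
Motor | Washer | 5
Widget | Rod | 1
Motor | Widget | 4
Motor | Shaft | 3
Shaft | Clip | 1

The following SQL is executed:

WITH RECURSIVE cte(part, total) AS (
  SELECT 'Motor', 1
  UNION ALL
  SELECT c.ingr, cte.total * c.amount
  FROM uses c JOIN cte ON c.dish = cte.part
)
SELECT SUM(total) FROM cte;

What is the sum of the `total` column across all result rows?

34

Base: (Motor, total=1).
Iteration 1: components of {Motor} -> Base = 1*4 = 4, Shaft = 1*3 = 3, Washer = 1*5 = 5, Widget = 1*4 = 4.
Iteration 2: components of {Base,Shaft,Washer,Widget} -> Arm = 5*2 = 10, Clip = 3*1 = 3, Rod = 4*1 = 4.
Iteration 3: no further components; recursion stops.
SUM(total) = 1 + 4 + 3 + 4 + 5 + 4 + 3 + 10 = 34.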